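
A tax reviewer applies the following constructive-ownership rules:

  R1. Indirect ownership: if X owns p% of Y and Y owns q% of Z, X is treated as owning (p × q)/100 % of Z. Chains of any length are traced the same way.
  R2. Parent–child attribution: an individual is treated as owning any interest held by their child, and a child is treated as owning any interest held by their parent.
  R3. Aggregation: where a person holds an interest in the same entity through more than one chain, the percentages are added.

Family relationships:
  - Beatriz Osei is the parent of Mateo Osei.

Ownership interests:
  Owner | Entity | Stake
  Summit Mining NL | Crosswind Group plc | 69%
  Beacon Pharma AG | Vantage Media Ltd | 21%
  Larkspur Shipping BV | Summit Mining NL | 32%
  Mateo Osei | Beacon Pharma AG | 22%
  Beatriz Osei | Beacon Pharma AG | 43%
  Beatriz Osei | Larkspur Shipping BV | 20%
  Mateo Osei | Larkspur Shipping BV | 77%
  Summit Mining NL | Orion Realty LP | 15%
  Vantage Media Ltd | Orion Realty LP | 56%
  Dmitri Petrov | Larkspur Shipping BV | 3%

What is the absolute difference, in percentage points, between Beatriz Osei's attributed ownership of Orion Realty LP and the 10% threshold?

By parent–child attribution (R2), Beatriz Osei is treated as also owning Mateo Osei's interest in Larkspur Shipping BV, giving 20% + 77% = 97%.
By parent–child attribution (R2), Beatriz Osei is treated as also owning Mateo Osei's interest in Beacon Pharma AG, giving 43% + 22% = 65%.
Chain via Larkspur Shipping BV → Summit Mining NL (R1): 97% × 32% × 15% = 4.656% of Orion Realty LP.
Chain via Beacon Pharma AG → Vantage Media Ltd (R1): 65% × 21% × 56% = 7.644% of Orion Realty LP.
Aggregating (R3): 4.656% + 7.644% = 12.3%.
12.3% exceeds the 10% threshold by 2.3 percentage points.

2.3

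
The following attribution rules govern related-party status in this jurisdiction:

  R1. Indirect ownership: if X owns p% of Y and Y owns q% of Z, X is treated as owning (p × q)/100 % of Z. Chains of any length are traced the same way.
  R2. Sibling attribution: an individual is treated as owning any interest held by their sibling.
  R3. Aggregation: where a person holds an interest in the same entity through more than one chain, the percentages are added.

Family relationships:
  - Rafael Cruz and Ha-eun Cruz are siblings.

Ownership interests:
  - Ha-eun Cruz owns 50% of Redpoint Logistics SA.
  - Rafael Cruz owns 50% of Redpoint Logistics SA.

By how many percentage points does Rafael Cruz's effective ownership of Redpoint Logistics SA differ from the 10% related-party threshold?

By sibling attribution (R2), Rafael Cruz is treated as also owning Ha-eun Cruz's interest in Redpoint Logistics SA, giving 50% + 50% = 100%.
Direct interest in Redpoint Logistics SA: 100%.
100% exceeds the 10% threshold by 90 percentage points.

90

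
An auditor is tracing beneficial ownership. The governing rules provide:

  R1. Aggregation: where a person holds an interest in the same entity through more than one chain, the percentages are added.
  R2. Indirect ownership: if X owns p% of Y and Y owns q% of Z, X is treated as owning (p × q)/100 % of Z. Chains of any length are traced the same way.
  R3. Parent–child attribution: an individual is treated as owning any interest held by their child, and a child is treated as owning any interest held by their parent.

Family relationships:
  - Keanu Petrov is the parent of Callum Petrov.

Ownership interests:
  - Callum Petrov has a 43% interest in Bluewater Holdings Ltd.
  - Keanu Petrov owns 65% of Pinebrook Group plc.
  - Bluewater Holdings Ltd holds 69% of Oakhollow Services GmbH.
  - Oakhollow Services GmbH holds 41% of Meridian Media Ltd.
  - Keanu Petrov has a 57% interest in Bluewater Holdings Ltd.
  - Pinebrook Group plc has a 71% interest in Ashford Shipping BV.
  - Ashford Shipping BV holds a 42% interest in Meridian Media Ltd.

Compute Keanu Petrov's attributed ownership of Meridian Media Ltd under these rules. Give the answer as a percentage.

By parent–child attribution (R3), Keanu Petrov is treated as also owning Callum Petrov's interest in Bluewater Holdings Ltd, giving 57% + 43% = 100%.
Chain via Bluewater Holdings Ltd → Oakhollow Services GmbH (R2): 100% × 69% × 41% = 28.29% of Meridian Media Ltd.
Chain via Pinebrook Group plc → Ashford Shipping BV (R2): 65% × 71% × 42% = 19.383% of Meridian Media Ltd.
Aggregating (R1): 28.29% + 19.383% = 47.673%.

47.673%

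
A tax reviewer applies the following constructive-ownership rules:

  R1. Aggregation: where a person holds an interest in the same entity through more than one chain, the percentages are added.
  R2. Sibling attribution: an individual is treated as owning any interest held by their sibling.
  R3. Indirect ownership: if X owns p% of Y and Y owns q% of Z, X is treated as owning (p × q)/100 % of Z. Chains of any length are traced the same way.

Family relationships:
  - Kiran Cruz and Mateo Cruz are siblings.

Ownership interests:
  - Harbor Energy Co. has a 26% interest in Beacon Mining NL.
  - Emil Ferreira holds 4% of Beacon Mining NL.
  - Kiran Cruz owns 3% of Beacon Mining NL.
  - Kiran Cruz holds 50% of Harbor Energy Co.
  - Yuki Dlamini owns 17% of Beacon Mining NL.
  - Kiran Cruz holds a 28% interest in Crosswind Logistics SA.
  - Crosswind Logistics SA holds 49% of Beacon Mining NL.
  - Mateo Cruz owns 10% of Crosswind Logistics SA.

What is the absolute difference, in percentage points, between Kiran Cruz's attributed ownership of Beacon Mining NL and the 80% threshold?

By sibling attribution (R2), Kiran Cruz is treated as also owning Mateo Cruz's interest in Crosswind Logistics SA, giving 28% + 10% = 38%.
Chain via Harbor Energy Co. (R3): 50% × 26% = 13% of Beacon Mining NL.
Chain via Crosswind Logistics SA (R3): 38% × 49% = 18.62% of Beacon Mining NL.
Direct interest in Beacon Mining NL: 3%.
Aggregating (R1): 13% + 18.62% + 3% = 34.62%.
34.62% falls short of the 80% threshold by 45.38 percentage points.

45.38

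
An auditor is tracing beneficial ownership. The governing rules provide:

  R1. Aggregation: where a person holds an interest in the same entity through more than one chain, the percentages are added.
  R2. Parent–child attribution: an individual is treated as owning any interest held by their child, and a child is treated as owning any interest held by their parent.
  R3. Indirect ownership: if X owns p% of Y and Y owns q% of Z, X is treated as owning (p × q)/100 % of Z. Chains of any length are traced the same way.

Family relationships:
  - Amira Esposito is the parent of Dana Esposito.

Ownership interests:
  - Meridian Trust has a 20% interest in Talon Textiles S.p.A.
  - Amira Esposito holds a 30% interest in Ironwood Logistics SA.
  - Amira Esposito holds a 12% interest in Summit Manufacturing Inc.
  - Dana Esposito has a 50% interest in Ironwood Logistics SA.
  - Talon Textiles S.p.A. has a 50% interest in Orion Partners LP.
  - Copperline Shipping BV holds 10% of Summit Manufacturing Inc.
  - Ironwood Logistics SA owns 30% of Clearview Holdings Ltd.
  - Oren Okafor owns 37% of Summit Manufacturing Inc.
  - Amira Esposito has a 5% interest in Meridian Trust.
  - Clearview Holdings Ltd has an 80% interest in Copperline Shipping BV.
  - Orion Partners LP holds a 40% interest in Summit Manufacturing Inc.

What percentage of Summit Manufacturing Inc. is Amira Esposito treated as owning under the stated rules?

By parent–child attribution (R2), Amira Esposito is treated as also owning Dana Esposito's interest in Ironwood Logistics SA, giving 30% + 50% = 80%.
Chain via Ironwood Logistics SA → Clearview Holdings Ltd → Copperline Shipping BV (R3): 80% × 30% × 80% × 10% = 1.92% of Summit Manufacturing Inc.
Chain via Meridian Trust → Talon Textiles S.p.A. → Orion Partners LP (R3): 5% × 20% × 50% × 40% = 0.2% of Summit Manufacturing Inc.
Direct interest in Summit Manufacturing Inc: 12%.
Aggregating (R1): 1.92% + 0.2% + 12% = 14.12%.

14.12%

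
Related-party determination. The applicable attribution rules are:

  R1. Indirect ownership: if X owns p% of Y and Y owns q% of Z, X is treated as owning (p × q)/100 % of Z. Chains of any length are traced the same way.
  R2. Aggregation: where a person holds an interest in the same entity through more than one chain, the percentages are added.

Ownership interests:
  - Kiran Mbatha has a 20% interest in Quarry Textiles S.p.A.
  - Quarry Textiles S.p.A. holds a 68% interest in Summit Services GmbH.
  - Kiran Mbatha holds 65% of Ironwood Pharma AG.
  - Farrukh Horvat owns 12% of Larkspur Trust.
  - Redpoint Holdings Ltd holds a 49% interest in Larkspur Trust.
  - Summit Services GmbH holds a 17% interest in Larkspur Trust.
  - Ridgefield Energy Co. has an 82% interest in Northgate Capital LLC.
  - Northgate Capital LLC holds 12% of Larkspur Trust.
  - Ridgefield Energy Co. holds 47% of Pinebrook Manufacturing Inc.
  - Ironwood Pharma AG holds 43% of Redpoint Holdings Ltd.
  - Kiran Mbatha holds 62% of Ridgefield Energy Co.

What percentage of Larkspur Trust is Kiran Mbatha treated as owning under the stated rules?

22.1083%

Chain via Quarry Textiles S.p.A. → Summit Services GmbH (R1): 20% × 68% × 17% = 2.312% of Larkspur Trust.
Chain via Ironwood Pharma AG → Redpoint Holdings Ltd (R1): 65% × 43% × 49% = 13.6955% of Larkspur Trust.
Chain via Ridgefield Energy Co. → Northgate Capital LLC (R1): 62% × 82% × 12% = 6.1008% of Larkspur Trust.
Aggregating (R2): 2.312% + 13.6955% + 6.1008% = 22.1083%.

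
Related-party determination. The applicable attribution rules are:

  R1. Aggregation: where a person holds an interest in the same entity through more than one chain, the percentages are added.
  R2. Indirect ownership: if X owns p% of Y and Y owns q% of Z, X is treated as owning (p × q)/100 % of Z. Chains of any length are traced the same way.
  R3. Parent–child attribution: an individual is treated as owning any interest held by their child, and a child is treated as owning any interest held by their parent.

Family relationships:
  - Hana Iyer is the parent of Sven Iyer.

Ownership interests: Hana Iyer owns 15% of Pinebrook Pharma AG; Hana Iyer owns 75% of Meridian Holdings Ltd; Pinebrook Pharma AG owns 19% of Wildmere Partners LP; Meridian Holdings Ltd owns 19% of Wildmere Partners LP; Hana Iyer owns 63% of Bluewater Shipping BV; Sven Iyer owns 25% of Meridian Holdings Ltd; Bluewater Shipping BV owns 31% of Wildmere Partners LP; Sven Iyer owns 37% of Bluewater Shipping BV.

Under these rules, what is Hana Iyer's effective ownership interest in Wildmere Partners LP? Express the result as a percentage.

52.85%

By parent–child attribution (R3), Hana Iyer is treated as also owning Sven Iyer's interest in Meridian Holdings Ltd, giving 75% + 25% = 100%.
By parent–child attribution (R3), Hana Iyer is treated as also owning Sven Iyer's interest in Bluewater Shipping BV, giving 63% + 37% = 100%.
Chain via Pinebrook Pharma AG (R2): 15% × 19% = 2.85% of Wildmere Partners LP.
Chain via Meridian Holdings Ltd (R2): 100% × 19% = 19% of Wildmere Partners LP.
Chain via Bluewater Shipping BV (R2): 100% × 31% = 31% of Wildmere Partners LP.
Aggregating (R1): 2.85% + 19% + 31% = 52.85%.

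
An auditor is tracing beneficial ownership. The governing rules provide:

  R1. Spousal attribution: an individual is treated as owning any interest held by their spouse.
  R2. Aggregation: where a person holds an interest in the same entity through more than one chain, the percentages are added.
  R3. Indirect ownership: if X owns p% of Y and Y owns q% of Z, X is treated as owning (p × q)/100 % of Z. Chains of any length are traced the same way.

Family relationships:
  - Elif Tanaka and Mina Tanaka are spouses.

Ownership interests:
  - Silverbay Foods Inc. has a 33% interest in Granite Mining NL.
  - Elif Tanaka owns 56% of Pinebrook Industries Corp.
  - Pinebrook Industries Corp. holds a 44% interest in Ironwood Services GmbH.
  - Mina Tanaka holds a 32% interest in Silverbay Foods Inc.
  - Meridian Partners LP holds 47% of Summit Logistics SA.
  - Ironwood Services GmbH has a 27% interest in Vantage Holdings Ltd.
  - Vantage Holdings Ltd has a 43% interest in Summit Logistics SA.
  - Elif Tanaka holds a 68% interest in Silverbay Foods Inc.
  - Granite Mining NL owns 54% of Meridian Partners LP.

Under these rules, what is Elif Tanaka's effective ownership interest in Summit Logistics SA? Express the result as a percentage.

By spousal attribution (R1), Elif Tanaka is treated as also owning Mina Tanaka's interest in Silverbay Foods Inc, giving 68% + 32% = 100%.
Chain via Pinebrook Industries Corp. → Ironwood Services GmbH → Vantage Holdings Ltd (R3): 56% × 44% × 27% × 43% = 2.860704% of Summit Logistics SA.
Chain via Silverbay Foods Inc. → Granite Mining NL → Meridian Partners LP (R3): 100% × 33% × 54% × 47% = 8.3754% of Summit Logistics SA.
Aggregating (R2): 2.860704% + 8.3754% = 11.236104%.

11.236104%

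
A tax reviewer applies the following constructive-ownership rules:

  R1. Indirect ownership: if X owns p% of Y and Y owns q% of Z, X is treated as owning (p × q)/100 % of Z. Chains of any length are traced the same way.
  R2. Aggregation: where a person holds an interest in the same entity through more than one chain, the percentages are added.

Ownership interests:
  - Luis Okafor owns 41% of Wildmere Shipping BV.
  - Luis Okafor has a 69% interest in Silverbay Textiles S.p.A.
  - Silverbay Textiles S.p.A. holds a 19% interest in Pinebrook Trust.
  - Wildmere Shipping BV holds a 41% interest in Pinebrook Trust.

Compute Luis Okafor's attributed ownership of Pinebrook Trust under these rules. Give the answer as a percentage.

Chain via Wildmere Shipping BV (R1): 41% × 41% = 16.81% of Pinebrook Trust.
Chain via Silverbay Textiles S.p.A. (R1): 69% × 19% = 13.11% of Pinebrook Trust.
Aggregating (R2): 16.81% + 13.11% = 29.92%.

29.92%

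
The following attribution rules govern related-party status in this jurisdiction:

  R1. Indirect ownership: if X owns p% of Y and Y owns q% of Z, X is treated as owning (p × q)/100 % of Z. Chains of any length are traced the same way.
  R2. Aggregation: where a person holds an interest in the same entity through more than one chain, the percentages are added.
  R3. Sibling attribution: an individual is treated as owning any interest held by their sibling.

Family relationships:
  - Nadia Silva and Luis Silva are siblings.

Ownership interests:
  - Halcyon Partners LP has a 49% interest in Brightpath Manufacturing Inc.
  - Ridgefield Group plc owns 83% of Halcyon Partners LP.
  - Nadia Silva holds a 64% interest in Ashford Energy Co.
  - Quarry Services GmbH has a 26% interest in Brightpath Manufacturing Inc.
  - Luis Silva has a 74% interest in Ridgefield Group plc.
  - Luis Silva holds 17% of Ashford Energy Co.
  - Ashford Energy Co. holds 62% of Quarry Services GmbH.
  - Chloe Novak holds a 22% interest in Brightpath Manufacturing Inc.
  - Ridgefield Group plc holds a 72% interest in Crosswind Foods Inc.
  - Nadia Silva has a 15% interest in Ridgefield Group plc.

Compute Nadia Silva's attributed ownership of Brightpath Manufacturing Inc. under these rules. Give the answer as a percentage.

49.2535%

By sibling attribution (R3), Nadia Silva is treated as also owning Luis Silva's interest in Ridgefield Group plc, giving 15% + 74% = 89%.
By sibling attribution (R3), Nadia Silva is treated as also owning Luis Silva's interest in Ashford Energy Co, giving 64% + 17% = 81%.
Chain via Ridgefield Group plc → Halcyon Partners LP (R1): 89% × 83% × 49% = 36.1963% of Brightpath Manufacturing Inc.
Chain via Ashford Energy Co. → Quarry Services GmbH (R1): 81% × 62% × 26% = 13.0572% of Brightpath Manufacturing Inc.
Aggregating (R2): 36.1963% + 13.0572% = 49.2535%.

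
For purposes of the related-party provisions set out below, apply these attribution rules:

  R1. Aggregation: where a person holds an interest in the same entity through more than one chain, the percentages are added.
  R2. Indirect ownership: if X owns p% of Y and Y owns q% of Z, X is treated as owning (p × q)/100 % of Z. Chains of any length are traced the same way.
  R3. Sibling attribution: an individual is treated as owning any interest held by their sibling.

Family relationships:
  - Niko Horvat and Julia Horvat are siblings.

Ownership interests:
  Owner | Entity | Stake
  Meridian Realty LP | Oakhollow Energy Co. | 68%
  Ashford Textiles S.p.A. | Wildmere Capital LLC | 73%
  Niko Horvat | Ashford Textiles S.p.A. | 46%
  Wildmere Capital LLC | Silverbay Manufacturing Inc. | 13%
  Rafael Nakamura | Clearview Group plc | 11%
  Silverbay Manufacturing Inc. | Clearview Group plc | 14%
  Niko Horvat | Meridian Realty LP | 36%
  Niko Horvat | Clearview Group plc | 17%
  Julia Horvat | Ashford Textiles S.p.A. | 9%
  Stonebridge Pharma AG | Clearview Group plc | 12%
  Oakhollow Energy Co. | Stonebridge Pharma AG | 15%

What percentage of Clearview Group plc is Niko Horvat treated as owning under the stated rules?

By sibling attribution (R3), Niko Horvat is treated as also owning Julia Horvat's interest in Ashford Textiles S.p.A, giving 46% + 9% = 55%.
Chain via Ashford Textiles S.p.A. → Wildmere Capital LLC → Silverbay Manufacturing Inc. (R2): 55% × 73% × 13% × 14% = 0.73073% of Clearview Group plc.
Chain via Meridian Realty LP → Oakhollow Energy Co. → Stonebridge Pharma AG (R2): 36% × 68% × 15% × 12% = 0.44064% of Clearview Group plc.
Direct interest in Clearview Group plc: 17%.
Aggregating (R1): 0.73073% + 0.44064% + 17% = 18.17137%.

18.17137%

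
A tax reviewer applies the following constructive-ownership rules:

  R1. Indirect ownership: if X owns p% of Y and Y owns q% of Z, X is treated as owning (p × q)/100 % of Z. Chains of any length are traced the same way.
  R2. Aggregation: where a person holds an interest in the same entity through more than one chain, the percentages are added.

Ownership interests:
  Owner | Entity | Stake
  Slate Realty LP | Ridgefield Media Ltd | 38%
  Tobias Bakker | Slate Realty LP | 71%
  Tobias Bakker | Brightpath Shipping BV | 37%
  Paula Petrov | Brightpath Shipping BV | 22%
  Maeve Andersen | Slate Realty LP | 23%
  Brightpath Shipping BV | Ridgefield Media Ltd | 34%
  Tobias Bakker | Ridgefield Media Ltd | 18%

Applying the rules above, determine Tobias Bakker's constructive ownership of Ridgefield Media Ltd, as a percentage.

Chain via Brightpath Shipping BV (R1): 37% × 34% = 12.58% of Ridgefield Media Ltd.
Chain via Slate Realty LP (R1): 71% × 38% = 26.98% of Ridgefield Media Ltd.
Direct interest in Ridgefield Media Ltd: 18%.
Aggregating (R2): 12.58% + 26.98% + 18% = 57.56%.

57.56%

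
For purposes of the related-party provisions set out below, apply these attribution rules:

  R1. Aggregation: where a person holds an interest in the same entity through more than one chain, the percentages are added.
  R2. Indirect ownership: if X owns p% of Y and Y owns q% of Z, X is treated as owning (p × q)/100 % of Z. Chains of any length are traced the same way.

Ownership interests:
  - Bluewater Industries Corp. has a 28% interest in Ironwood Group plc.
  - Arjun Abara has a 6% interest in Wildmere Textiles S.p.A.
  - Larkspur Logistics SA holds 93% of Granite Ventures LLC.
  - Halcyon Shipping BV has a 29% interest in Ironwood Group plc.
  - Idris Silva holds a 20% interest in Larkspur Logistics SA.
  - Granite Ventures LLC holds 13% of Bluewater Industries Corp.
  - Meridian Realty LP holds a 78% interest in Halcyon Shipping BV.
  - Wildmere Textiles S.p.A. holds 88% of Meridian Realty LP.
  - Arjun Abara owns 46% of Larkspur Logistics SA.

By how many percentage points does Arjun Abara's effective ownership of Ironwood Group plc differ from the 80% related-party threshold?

77.248472

Chain via Wildmere Textiles S.p.A. → Meridian Realty LP → Halcyon Shipping BV (R2): 6% × 88% × 78% × 29% = 1.194336% of Ironwood Group plc.
Chain via Larkspur Logistics SA → Granite Ventures LLC → Bluewater Industries Corp. (R2): 46% × 93% × 13% × 28% = 1.557192% of Ironwood Group plc.
Aggregating (R1): 1.194336% + 1.557192% = 2.751528%.
2.751528% falls short of the 80% threshold by 77.248472 percentage points.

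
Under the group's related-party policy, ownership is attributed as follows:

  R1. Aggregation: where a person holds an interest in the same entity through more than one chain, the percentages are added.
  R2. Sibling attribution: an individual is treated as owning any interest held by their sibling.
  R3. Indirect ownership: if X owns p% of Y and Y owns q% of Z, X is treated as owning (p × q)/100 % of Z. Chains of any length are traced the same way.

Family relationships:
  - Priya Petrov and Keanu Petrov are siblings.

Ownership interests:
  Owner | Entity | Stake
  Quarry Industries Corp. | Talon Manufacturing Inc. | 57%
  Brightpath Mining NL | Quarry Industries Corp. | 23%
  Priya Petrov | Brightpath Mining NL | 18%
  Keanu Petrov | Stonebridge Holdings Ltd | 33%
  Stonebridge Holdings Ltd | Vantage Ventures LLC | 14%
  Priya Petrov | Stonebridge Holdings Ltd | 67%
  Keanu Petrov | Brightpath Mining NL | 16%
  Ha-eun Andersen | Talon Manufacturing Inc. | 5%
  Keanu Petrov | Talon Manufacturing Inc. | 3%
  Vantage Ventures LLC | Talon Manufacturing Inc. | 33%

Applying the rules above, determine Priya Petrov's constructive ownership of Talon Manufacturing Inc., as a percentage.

By sibling attribution (R2), Priya Petrov is treated as also owning Keanu Petrov's interest in Stonebridge Holdings Ltd, giving 67% + 33% = 100%.
By sibling attribution (R2), Priya Petrov is treated as also owning Keanu Petrov's interest in Brightpath Mining NL, giving 18% + 16% = 34%.
By sibling attribution (R2), Priya Petrov is treated as owning Keanu Petrov's 3% interest in Talon Manufacturing Inc.
Chain via Stonebridge Holdings Ltd → Vantage Ventures LLC (R3): 100% × 14% × 33% = 4.62% of Talon Manufacturing Inc.
Chain via Brightpath Mining NL → Quarry Industries Corp. (R3): 34% × 23% × 57% = 4.4574% of Talon Manufacturing Inc.
Direct interest in Talon Manufacturing Inc: 3%.
Aggregating (R1): 4.62% + 4.4574% + 3% = 12.0774%.

12.0774%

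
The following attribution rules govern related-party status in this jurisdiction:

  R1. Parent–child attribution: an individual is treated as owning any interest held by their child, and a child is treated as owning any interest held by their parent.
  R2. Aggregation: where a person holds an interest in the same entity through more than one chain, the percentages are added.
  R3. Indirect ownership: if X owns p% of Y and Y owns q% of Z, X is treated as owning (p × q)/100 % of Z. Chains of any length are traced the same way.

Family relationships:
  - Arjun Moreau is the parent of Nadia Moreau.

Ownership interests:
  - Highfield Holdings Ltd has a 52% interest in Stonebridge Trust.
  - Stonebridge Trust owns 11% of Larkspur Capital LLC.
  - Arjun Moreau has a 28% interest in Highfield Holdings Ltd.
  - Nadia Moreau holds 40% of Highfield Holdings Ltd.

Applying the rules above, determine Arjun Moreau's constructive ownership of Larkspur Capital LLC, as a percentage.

3.8896%

By parent–child attribution (R1), Arjun Moreau is treated as also owning Nadia Moreau's interest in Highfield Holdings Ltd, giving 28% + 40% = 68%.
Chain via Highfield Holdings Ltd → Stonebridge Trust (R3): 68% × 52% × 11% = 3.8896% of Larkspur Capital LLC.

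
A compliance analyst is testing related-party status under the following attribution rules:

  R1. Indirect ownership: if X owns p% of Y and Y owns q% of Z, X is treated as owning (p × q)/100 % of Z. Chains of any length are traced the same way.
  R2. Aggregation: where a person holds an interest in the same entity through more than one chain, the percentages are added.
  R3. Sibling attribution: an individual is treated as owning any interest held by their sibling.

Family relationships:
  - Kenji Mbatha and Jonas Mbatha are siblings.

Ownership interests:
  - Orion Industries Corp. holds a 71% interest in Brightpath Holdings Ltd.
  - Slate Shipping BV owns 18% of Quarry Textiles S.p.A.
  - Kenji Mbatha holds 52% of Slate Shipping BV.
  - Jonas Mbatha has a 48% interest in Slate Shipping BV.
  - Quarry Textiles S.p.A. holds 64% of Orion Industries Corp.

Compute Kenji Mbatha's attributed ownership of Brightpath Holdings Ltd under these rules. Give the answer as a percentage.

By sibling attribution (R3), Kenji Mbatha is treated as also owning Jonas Mbatha's interest in Slate Shipping BV, giving 52% + 48% = 100%.
Chain via Slate Shipping BV → Quarry Textiles S.p.A. → Orion Industries Corp. (R1): 100% × 18% × 64% × 71% = 8.1792% of Brightpath Holdings Ltd.

8.1792%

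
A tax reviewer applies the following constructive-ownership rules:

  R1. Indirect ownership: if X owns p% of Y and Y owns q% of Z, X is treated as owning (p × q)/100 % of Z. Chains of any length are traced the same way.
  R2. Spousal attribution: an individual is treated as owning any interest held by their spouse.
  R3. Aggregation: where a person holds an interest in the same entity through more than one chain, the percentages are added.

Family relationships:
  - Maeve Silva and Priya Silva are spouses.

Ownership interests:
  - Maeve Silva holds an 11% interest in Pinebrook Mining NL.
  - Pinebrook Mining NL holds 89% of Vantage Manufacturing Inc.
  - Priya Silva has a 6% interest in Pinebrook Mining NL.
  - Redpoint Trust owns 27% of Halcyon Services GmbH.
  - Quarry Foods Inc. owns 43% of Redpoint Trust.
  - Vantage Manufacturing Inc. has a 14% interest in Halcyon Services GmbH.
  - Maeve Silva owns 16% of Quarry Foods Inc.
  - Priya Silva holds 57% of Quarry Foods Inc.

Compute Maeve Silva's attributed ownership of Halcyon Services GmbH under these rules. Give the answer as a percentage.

By spousal attribution (R2), Maeve Silva is treated as also owning Priya Silva's interest in Quarry Foods Inc, giving 16% + 57% = 73%.
By spousal attribution (R2), Maeve Silva is treated as also owning Priya Silva's interest in Pinebrook Mining NL, giving 11% + 6% = 17%.
Chain via Quarry Foods Inc. → Redpoint Trust (R1): 73% × 43% × 27% = 8.4753% of Halcyon Services GmbH.
Chain via Pinebrook Mining NL → Vantage Manufacturing Inc. (R1): 17% × 89% × 14% = 2.1182% of Halcyon Services GmbH.
Aggregating (R3): 8.4753% + 2.1182% = 10.5935%.

10.5935%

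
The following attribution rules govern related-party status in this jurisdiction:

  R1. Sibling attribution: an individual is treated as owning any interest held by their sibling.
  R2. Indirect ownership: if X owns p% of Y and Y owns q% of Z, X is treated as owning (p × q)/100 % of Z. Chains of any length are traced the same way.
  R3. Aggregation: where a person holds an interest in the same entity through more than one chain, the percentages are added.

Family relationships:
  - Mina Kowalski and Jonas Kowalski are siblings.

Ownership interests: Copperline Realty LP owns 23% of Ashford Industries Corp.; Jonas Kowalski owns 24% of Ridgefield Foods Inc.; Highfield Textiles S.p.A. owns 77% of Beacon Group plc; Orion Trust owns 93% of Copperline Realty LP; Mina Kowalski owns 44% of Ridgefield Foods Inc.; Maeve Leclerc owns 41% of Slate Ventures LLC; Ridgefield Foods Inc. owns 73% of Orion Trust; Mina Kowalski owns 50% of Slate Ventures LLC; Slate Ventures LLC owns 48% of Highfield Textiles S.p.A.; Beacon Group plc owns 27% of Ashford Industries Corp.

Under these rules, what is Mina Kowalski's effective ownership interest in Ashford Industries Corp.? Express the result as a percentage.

By sibling attribution (R1), Mina Kowalski is treated as also owning Jonas Kowalski's interest in Ridgefield Foods Inc, giving 44% + 24% = 68%.
Chain via Ridgefield Foods Inc. → Orion Trust → Copperline Realty LP (R2): 68% × 73% × 93% × 23% = 10.617996% of Ashford Industries Corp.
Chain via Slate Ventures LLC → Highfield Textiles S.p.A. → Beacon Group plc (R2): 50% × 48% × 77% × 27% = 4.9896% of Ashford Industries Corp.
Aggregating (R3): 10.617996% + 4.9896% = 15.607596%.

15.607596%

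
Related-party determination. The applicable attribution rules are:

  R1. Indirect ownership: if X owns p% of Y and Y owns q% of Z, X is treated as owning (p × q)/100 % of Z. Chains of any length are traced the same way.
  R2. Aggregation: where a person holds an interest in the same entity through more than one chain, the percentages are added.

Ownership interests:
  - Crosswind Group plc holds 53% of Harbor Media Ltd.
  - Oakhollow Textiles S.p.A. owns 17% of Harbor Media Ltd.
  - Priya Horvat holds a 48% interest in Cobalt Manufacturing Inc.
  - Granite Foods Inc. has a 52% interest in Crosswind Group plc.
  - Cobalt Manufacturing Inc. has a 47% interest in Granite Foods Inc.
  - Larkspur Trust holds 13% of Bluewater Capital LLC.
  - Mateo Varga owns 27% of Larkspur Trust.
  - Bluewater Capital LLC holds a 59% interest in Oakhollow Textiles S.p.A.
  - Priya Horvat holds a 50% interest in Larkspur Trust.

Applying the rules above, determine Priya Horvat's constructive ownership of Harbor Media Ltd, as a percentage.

6.869486%

Chain via Cobalt Manufacturing Inc. → Granite Foods Inc. → Crosswind Group plc (R1): 48% × 47% × 52% × 53% = 6.217536% of Harbor Media Ltd.
Chain via Larkspur Trust → Bluewater Capital LLC → Oakhollow Textiles S.p.A. (R1): 50% × 13% × 59% × 17% = 0.65195% of Harbor Media Ltd.
Aggregating (R2): 6.217536% + 0.65195% = 6.869486%.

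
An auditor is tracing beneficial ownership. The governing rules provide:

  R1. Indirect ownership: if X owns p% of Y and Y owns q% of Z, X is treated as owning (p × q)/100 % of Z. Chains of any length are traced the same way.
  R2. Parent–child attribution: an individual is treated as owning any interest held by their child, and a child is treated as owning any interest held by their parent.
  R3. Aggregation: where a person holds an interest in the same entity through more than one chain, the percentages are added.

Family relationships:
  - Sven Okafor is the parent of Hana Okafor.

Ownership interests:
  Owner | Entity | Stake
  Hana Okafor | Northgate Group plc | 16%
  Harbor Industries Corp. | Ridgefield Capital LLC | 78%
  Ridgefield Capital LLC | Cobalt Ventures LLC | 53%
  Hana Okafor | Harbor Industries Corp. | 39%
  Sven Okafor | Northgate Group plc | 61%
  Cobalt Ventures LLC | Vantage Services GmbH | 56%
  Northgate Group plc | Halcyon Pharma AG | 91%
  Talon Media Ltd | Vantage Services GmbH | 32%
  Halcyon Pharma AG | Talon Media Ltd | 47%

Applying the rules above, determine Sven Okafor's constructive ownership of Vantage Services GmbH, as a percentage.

19.567184%

By parent–child attribution (R2), Sven Okafor is treated as also owning Hana Okafor's interest in Northgate Group plc, giving 61% + 16% = 77%.
By parent–child attribution (R2), Sven Okafor is treated as owning Hana Okafor's 39% interest in Harbor Industries Corp.
Chain via Northgate Group plc → Halcyon Pharma AG → Talon Media Ltd (R1): 77% × 91% × 47% × 32% = 10.538528% of Vantage Services GmbH.
Chain via Harbor Industries Corp. → Ridgefield Capital LLC → Cobalt Ventures LLC (R1): 39% × 78% × 53% × 56% = 9.028656% of Vantage Services GmbH.
Aggregating (R3): 10.538528% + 9.028656% = 19.567184%.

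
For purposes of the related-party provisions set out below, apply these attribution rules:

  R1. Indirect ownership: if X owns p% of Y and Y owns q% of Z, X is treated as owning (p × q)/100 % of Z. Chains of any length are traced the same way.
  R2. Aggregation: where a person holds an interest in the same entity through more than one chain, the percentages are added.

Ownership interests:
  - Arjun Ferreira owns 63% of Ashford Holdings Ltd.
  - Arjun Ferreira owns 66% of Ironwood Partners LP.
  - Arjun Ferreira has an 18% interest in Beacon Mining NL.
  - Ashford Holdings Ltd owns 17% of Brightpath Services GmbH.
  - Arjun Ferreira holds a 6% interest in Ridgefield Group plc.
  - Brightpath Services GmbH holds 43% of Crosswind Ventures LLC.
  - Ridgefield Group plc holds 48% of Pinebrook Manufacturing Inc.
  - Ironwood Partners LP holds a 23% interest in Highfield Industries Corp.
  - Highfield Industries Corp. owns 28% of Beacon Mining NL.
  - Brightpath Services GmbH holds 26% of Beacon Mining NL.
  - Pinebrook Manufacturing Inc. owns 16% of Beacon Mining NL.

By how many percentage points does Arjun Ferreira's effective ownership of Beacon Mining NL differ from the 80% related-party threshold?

Chain via Ashford Holdings Ltd → Brightpath Services GmbH (R1): 63% × 17% × 26% = 2.7846% of Beacon Mining NL.
Chain via Ridgefield Group plc → Pinebrook Manufacturing Inc. (R1): 6% × 48% × 16% = 0.4608% of Beacon Mining NL.
Chain via Ironwood Partners LP → Highfield Industries Corp. (R1): 66% × 23% × 28% = 4.2504% of Beacon Mining NL.
Direct interest in Beacon Mining NL: 18%.
Aggregating (R2): 2.7846% + 0.4608% + 4.2504% + 18% = 25.4958%.
25.4958% falls short of the 80% threshold by 54.5042 percentage points.

54.5042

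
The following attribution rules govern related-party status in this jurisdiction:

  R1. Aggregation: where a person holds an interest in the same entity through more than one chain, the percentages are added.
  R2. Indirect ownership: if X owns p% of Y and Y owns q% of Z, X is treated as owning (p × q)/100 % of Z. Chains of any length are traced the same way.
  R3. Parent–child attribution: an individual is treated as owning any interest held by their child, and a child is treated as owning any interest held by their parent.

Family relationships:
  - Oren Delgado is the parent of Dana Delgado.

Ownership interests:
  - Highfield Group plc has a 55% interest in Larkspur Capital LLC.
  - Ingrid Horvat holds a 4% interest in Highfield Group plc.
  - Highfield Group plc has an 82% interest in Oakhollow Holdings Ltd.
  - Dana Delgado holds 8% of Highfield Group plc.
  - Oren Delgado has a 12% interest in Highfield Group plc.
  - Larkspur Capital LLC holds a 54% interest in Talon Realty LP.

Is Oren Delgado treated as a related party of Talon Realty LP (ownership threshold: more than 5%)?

Yes

By parent–child attribution (R3), Oren Delgado is treated as also owning Dana Delgado's interest in Highfield Group plc, giving 12% + 8% = 20%.
Chain via Highfield Group plc → Larkspur Capital LLC (R2): 20% × 55% × 54% = 5.94% of Talon Realty LP.
5.94% exceeds the 5% threshold, so Oren is a related party to Talon Realty LP.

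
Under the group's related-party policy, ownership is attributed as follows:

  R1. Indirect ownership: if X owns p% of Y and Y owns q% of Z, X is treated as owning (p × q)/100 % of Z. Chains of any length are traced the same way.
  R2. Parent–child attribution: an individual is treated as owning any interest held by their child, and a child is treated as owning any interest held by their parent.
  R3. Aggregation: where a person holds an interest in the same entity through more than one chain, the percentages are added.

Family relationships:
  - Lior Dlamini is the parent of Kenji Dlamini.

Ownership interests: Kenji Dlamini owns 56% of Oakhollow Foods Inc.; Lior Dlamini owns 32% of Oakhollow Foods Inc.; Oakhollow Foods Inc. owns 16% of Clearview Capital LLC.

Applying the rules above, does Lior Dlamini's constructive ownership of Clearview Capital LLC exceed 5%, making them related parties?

Yes

By parent–child attribution (R2), Lior Dlamini is treated as also owning Kenji Dlamini's interest in Oakhollow Foods Inc, giving 32% + 56% = 88%.
Chain via Oakhollow Foods Inc. (R1): 88% × 16% = 14.08% of Clearview Capital LLC.
14.08% exceeds the 5% threshold, so Lior is a related party to Clearview Capital LLC.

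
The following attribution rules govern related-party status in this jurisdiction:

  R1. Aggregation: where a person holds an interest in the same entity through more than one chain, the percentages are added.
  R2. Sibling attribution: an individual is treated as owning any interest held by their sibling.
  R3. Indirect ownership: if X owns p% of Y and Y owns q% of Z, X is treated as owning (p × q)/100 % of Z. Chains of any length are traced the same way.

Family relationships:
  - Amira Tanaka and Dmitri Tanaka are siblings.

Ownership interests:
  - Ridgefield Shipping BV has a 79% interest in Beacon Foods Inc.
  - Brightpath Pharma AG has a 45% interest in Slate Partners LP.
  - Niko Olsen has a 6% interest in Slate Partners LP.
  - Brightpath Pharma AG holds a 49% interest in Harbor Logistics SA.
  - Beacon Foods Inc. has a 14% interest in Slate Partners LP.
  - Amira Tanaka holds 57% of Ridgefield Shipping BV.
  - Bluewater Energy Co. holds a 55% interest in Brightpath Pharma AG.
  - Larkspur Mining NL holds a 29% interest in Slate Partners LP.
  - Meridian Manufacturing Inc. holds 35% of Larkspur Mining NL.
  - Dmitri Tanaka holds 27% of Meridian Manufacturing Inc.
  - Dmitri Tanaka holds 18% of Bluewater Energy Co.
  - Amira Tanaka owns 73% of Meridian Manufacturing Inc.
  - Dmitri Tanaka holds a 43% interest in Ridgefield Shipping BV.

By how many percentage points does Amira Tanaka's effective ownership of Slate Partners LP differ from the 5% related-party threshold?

By sibling attribution (R2), Amira Tanaka is treated as also owning Dmitri Tanaka's interest in Ridgefield Shipping BV, giving 57% + 43% = 100%.
By sibling attribution (R2), Amira Tanaka is treated as also owning Dmitri Tanaka's interest in Meridian Manufacturing Inc, giving 73% + 27% = 100%.
By sibling attribution (R2), Amira Tanaka is treated as owning Dmitri Tanaka's 18% interest in Bluewater Energy Co.
Chain via Ridgefield Shipping BV → Beacon Foods Inc. (R3): 100% × 79% × 14% = 11.06% of Slate Partners LP.
Chain via Meridian Manufacturing Inc. → Larkspur Mining NL (R3): 100% × 35% × 29% = 10.15% of Slate Partners LP.
Chain via Bluewater Energy Co. → Brightpath Pharma AG (R3): 18% × 55% × 45% = 4.455% of Slate Partners LP.
Aggregating (R1): 11.06% + 10.15% + 4.455% = 25.665%.
25.665% exceeds the 5% threshold by 20.665 percentage points.

20.665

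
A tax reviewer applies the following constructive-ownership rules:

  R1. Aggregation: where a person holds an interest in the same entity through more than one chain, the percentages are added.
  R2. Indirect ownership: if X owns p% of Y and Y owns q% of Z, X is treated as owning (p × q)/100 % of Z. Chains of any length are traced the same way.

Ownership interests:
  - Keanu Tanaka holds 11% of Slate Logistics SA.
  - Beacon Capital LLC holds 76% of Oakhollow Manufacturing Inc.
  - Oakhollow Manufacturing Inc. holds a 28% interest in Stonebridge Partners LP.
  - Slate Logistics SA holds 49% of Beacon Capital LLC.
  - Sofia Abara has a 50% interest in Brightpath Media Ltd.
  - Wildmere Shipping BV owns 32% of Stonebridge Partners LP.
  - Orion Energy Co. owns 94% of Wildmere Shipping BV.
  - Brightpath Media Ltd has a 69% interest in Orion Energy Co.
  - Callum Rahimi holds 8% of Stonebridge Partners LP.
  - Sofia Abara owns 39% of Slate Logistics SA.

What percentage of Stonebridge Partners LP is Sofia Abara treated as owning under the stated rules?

14.444208%

Chain via Slate Logistics SA → Beacon Capital LLC → Oakhollow Manufacturing Inc. (R2): 39% × 49% × 76% × 28% = 4.066608% of Stonebridge Partners LP.
Chain via Brightpath Media Ltd → Orion Energy Co. → Wildmere Shipping BV (R2): 50% × 69% × 94% × 32% = 10.3776% of Stonebridge Partners LP.
Aggregating (R1): 4.066608% + 10.3776% = 14.444208%.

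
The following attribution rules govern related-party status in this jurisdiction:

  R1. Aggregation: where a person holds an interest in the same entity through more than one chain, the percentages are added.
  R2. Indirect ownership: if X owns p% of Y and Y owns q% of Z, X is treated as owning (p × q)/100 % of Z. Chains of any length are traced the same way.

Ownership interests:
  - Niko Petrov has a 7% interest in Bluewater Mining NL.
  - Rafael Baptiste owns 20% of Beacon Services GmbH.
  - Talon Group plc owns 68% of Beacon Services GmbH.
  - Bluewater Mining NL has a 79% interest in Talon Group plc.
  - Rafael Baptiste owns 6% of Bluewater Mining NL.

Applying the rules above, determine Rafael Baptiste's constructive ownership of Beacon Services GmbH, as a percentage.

23.2232%

Chain via Bluewater Mining NL → Talon Group plc (R2): 6% × 79% × 68% = 3.2232% of Beacon Services GmbH.
Direct interest in Beacon Services GmbH: 20%.
Aggregating (R1): 3.2232% + 20% = 23.2232%.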